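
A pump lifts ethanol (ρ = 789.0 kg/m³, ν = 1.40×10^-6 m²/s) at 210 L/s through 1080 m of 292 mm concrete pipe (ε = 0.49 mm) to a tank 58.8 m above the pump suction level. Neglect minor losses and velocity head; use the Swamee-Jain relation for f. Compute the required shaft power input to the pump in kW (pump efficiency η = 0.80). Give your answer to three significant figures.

P_shaft ≈ 205 kW

V = 4Q/(πD²) = 3.136 m/s; Re = 6.54×10^5; ε/D = 0.00168; f = 0.02278
h_f = f(L/D)V²/2g = 42.24 m
Total head H = z + h_f = 58.8 + 42.24 = 101.0 m
P_hyd = ρgQH = 789.0·9.81·0.210·101.0 = 164.2 kW
P_shaft = P_hyd/η = 164.2/0.80 = 205.3 kW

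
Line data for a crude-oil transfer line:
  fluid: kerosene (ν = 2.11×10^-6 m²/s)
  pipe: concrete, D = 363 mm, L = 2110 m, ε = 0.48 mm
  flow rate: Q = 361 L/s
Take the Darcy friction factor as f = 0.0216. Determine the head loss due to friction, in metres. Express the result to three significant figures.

h_f ≈ 77.9 m

V = 4Q/(πD²) = 4·0.361/(π·0.363²) = 3.488 m/s
h_f = f(L/D)V²/(2g) = 0.02160·(2110/0.363)·3.488²/(2·9.81) = 77.86 m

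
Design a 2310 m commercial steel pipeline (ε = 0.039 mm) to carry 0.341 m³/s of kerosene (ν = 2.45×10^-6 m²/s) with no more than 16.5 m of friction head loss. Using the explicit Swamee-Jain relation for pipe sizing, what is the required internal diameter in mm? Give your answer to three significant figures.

Swamee-Jain (Type III): D = 0.66·[ε^1.25·(LQ²/(gh_f))^4.75 + ν·Q^9.4·(L/(gh_f))^5.2]^0.04
LQ²/(gh_f) = 1.659; L/(gh_f) = 14.27
Term 1 = ε^1.25·(…)^4.75 = 3.42×10^-5; Term 2 = ν·Q^9.4·(…)^5.2 = 1.00×10^-4
D = 0.66·(3.42×10^-5 + 1.00×10^-4)^0.04 = 0.4620 m = 462 mm
Check: V = 2.03 m/s, Re = 3.84×10^5, f = 0.01477, h_f = 15.6 m ≈ 16.5 m ✓

D ≈ 462 mm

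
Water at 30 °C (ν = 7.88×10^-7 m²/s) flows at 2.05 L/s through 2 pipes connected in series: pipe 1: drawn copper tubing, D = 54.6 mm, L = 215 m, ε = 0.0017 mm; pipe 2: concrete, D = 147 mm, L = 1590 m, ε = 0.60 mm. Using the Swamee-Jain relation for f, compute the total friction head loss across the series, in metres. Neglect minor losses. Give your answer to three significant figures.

Pipe 1: V = 0.8755 m/s, Re = 6.07×10^4, ε/D = 3.11×10^-5, f = 0.02003, h_1 = f(L/D)V²/2g = 3.081 m
Pipe 2: V = 0.1208 m/s, Re = 2.25×10^4, ε/D = 0.00408, f = 0.03317, h_2 = f(L/D)V²/2g = 0.2668 m
Series → Q common, losses add: H = Σh = 3.348 m

H ≈ 3.35 m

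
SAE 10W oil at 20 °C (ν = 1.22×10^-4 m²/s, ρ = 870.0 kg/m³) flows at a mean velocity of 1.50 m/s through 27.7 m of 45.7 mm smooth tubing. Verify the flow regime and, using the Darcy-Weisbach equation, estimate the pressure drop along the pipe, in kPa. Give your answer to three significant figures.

Δp ≈ 67.6 kPa

Re = VD/ν = 1.50·0.04570/1.22×10^-4 = 562 → laminar (Re < 2300)
f = 64/Re = 0.1139
h_f = f(L/D)V²/(2g) = 0.1139·(27.7/0.04570)·1.50²/(2·9.81) = 7.917 m
Δp = ρg·h_f = 870.0·9.81·7.917 = 67.57 kPa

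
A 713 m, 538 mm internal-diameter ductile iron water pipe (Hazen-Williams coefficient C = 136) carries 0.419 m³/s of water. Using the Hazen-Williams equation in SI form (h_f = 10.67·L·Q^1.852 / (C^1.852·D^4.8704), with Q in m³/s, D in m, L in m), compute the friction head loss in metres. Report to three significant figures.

h_f ≈ 3.48 m

h_f = 10.67·713·0.419^1.852 / (136^1.852·0.538^4.8704) = 3.479 m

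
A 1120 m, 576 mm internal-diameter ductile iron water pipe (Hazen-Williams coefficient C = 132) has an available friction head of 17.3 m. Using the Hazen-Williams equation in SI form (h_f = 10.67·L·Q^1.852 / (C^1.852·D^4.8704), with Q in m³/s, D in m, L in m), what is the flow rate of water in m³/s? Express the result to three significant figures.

Q ≈ 0.907 m³/s

Rearranging: Q = [h_f·C^1.852·D^4.8704 / (10.67·L)]^(1/1.852)
Q = [17.3·132^1.852·0.576^4.8704 / (10.67·1120)]^0.540 = 0.9066 m³/s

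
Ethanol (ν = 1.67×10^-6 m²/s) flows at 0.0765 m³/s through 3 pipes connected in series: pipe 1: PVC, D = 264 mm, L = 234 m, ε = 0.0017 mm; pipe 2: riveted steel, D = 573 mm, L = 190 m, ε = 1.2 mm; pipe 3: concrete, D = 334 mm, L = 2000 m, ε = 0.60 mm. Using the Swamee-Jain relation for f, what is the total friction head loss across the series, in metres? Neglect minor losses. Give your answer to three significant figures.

Pipe 1: V = 1.398 m/s, Re = 2.21×10^5, ε/D = 6.44×10^-6, f = 0.01530, h_1 = f(L/D)V²/2g = 1.350 m
Pipe 2: V = 0.2967 m/s, Re = 1.02×10^5, ε/D = 0.00209, f = 0.02555, h_2 = f(L/D)V²/2g = 0.03800 m
Pipe 3: V = 0.8731 m/s, Re = 1.75×10^5, ε/D = 0.00180, f = 0.02403, h_3 = f(L/D)V²/2g = 5.592 m
Series → Q common, losses add: H = Σh = 6.980 m

H ≈ 6.98 m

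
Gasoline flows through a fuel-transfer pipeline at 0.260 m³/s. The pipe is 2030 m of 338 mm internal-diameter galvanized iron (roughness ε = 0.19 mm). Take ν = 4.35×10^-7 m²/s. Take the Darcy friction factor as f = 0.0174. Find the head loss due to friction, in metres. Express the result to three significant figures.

h_f ≈ 44.7 m

V = 4Q/(πD²) = 4·0.260/(π·0.338²) = 2.898 m/s
h_f = f(L/D)V²/(2g) = 0.01740·(2030/0.338)·2.898²/(2·9.81) = 44.72 m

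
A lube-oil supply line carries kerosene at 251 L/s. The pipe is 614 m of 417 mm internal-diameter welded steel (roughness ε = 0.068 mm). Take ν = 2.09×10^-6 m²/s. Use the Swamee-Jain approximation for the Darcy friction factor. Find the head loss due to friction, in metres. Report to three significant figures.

V = 4Q/(πD²) = 4·0.251/(π·0.417²) = 1.838 m/s
Re = VD/ν = 1.838·0.417/2.09×10^-6 = 3.67×10^5 → turbulent
ε/D = 0.068/417 = 1.63×10^-4
Swamee-Jain: f = 0.01564
h_f = f(L/D)V²/(2g) = 0.01564·(614/0.417)·1.838²/(2·9.81) = 3.965 m

h_f ≈ 3.96 m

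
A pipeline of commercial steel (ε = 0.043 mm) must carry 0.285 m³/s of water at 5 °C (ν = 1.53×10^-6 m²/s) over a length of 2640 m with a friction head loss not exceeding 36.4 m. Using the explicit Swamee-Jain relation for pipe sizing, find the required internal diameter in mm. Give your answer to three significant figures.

Swamee-Jain (Type III): D = 0.66·[ε^1.25·(LQ²/(gh_f))^4.75 + ν·Q^9.4·(L/(gh_f))^5.2]^0.04
LQ²/(gh_f) = 0.6005; L/(gh_f) = 7.393
Term 1 = ε^1.25·(…)^4.75 = 3.09×10^-7; Term 2 = ν·Q^9.4·(…)^5.2 = 3.79×10^-7
D = 0.66·(3.09×10^-7 + 3.79×10^-7)^0.04 = 0.3741 m = 374 mm
Check: V = 2.59 m/s, Re = 6.34×10^5, f = 0.01428, h_f = 34.5 m ≈ 36.4 m ✓

D ≈ 374 mm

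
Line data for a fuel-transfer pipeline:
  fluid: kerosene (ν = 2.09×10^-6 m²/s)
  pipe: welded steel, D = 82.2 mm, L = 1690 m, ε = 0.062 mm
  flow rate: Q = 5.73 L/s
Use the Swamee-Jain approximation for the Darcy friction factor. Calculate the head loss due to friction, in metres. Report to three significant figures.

h_f ≈ 29.4 m

V = 4Q/(πD²) = 4·0.00573/(π·0.0822²) = 1.080 m/s
Re = VD/ν = 1.080·0.0822/2.09×10^-6 = 4.25×10^4 → turbulent
ε/D = 0.062/82.2 = 7.54×10^-4
Swamee-Jain: f = 0.02404
h_f = f(L/D)V²/(2g) = 0.02404·(1690/0.0822)·1.080²/(2·9.81) = 29.37 m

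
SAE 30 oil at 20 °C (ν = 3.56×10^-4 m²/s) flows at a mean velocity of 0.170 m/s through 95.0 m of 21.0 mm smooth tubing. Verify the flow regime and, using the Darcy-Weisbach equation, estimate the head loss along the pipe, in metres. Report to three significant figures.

Re = VD/ν = 0.170·0.02100/3.56×10^-4 = 10.0 → laminar (Re < 2300)
f = 64/Re = 6.382
h_f = f(L/D)V²/(2g) = 6.382·(95.0/0.02100)·0.170²/(2·9.81) = 42.53 m

h_f ≈ 42.5 m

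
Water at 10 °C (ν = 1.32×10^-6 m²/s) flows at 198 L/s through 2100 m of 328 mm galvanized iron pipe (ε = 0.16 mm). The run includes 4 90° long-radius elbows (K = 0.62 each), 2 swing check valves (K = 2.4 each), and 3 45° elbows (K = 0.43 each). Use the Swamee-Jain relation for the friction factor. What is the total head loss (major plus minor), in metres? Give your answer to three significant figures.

V = 4Q/(πD²) = 2.343 m/s; V²/2g = 0.2799 m
Re = 5.82×10^5, ε/D = 4.88×10^-4 → f = 0.01757 (Swamee-Jain)
Major: h_f = f(L/D)·V²/2g = 0.01757·6402·0.2799 = 31.48 m
Minor: ΣK = 8.57; h_m = ΣK·V²/2g = 2.398 m
Total H_L = 31.48 + 2.398 = 33.88 m

H_L ≈ 33.9 m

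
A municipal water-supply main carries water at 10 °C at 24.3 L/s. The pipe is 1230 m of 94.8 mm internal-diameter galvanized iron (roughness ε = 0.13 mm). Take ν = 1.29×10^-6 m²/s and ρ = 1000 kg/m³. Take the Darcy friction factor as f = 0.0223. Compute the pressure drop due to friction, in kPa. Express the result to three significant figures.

Δp ≈ 1710 kPa

V = 4Q/(πD²) = 4·0.0243/(π·0.0948²) = 3.443 m/s
h_f = f(L/D)V²/(2g) = 0.02230·(1230/0.0948)·3.443²/(2·9.81) = 174.8 m
Δp = ρg·h_f = 1000·9.81·174.8 = 1715 kPa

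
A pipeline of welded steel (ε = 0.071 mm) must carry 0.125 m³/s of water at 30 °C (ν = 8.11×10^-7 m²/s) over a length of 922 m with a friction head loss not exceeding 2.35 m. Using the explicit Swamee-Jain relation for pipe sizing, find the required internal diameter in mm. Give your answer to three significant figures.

D ≈ 383 mm

Swamee-Jain (Type III): D = 0.66·[ε^1.25·(LQ²/(gh_f))^4.75 + ν·Q^9.4·(L/(gh_f))^5.2]^0.04
LQ²/(gh_f) = 0.6249; L/(gh_f) = 39.99
Term 1 = ε^1.25·(…)^4.75 = 6.99×10^-7; Term 2 = ν·Q^9.4·(…)^5.2 = 5.63×10^-7
D = 0.66·(6.99×10^-7 + 5.63×10^-7)^0.04 = 0.3833 m = 383 mm
Check: V = 1.08 m/s, Re = 5.12×10^5, f = 0.01534, h_f = 2.21 m ≈ 2.35 m ✓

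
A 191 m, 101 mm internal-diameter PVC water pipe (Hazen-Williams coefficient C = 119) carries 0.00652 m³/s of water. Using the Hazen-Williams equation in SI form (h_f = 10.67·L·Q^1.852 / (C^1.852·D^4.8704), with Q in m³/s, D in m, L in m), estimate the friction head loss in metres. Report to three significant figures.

h_f = 10.67·191·0.00652^1.852 / (119^1.852·0.101^4.8704) = 1.848 m

h_f ≈ 1.85 m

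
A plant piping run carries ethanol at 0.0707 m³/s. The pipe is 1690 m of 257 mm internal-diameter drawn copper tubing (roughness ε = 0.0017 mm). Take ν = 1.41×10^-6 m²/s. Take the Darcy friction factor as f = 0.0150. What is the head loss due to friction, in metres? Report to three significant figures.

h_f ≈ 9.34 m

V = 4Q/(πD²) = 4·0.0707/(π·0.257²) = 1.363 m/s
h_f = f(L/D)V²/(2g) = 0.01500·(1690/0.257)·1.363²/(2·9.81) = 9.338 m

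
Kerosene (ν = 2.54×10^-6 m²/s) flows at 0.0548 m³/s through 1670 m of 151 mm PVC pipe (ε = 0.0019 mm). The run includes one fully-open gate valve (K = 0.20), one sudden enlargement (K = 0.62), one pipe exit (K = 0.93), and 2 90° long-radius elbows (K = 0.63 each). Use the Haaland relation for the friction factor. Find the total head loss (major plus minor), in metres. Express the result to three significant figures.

H_L ≈ 85.2 m

V = 4Q/(πD²) = 3.060 m/s; V²/2g = 0.4773 m
Re = 1.82×10^5, ε/D = 1.26×10^-5 → f = 0.01586 (Haaland)
Major: h_f = f(L/D)·V²/2g = 0.01586·11060·0.4773 = 83.72 m
Minor: ΣK = 3.01; h_m = ΣK·V²/2g = 1.437 m
Total H_L = 83.72 + 1.437 = 85.15 m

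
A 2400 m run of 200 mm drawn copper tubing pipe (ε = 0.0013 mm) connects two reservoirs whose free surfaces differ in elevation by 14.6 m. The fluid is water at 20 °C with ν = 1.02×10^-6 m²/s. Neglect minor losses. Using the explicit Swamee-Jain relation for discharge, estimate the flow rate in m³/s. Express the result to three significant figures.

Swamee-Jain (Type II): Q = -0.965·√(gD⁵h_f/L)·ln[ε/(3.7D) + √(3.17ν²L/(gD³h_f))]
√(gD⁵h_f/L) = √(9.81·0.200⁵·14.6/2400) = 0.004370
ε/(3.7D) = 1.76×10^-6; √(3.17ν²L/(gD³h_f)) = 8.31×10^-5
Q = -0.965·0.004370·ln(8.487×10^-5) = 0.03953 m³/s
Check: V = 1.26 m/s, Re = 2.47×10^5, f = 0.01498, h_f = 14.5 m ≈ 14.6 m ✓

Q ≈ 0.0395 m³/s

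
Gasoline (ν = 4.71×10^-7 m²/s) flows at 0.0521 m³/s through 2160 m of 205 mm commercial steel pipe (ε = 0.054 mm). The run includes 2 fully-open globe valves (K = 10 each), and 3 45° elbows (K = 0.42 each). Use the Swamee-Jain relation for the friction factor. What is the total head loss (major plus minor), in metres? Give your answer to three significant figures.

H_L ≈ 23.8 m

V = 4Q/(πD²) = 1.578 m/s; V²/2g = 0.1270 m
Re = 6.87×10^5, ε/D = 2.63×10^-4 → f = 0.01573 (Swamee-Jain)
Major: h_f = f(L/D)·V²/2g = 0.01573·10537·0.1270 = 21.05 m
Minor: ΣK = 21.3; h_m = ΣK·V²/2g = 2.700 m
Total H_L = 21.05 + 2.700 = 23.75 m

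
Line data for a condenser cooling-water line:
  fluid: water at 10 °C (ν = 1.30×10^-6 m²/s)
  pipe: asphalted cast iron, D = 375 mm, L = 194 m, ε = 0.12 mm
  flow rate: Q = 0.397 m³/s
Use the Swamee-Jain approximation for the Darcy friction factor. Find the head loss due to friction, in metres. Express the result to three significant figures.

h_f ≈ 5.42 m

V = 4Q/(πD²) = 4·0.397/(π·0.375²) = 3.594 m/s
Re = VD/ν = 3.594·0.375/1.30×10^-6 = 1.04×10^6 → turbulent
ε/D = 0.12/375 = 3.20×10^-4
Swamee-Jain: f = 0.01591
h_f = f(L/D)V²/(2g) = 0.01591·(194/0.375)·3.594²/(2·9.81) = 5.420 m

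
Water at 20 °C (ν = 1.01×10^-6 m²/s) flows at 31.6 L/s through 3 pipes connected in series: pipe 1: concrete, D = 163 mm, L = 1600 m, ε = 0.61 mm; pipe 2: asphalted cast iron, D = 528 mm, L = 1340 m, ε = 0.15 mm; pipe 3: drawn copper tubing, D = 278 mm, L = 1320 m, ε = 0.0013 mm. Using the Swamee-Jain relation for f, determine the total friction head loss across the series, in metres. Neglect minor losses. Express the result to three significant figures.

Pipe 1: V = 1.514 m/s, Re = 2.44×10^5, ε/D = 0.00374, f = 0.02850, h_1 = f(L/D)V²/2g = 32.70 m
Pipe 2: V = 0.1443 m/s, Re = 7.54×10^4, ε/D = 2.84×10^-4, f = 0.02032, h_2 = f(L/D)V²/2g = 0.05474 m
Pipe 3: V = 0.5206 m/s, Re = 1.43×10^5, ε/D = 4.68×10^-6, f = 0.01663, h_3 = f(L/D)V²/2g = 1.091 m
Series → Q common, losses add: H = Σh = 33.85 m

H ≈ 33.8 m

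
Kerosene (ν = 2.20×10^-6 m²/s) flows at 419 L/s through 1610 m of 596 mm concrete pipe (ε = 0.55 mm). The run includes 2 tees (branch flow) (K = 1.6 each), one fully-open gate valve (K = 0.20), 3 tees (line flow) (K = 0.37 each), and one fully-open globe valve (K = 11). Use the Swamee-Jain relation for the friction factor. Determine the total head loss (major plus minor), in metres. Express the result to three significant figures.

H_L ≈ 8.04 m

V = 4Q/(πD²) = 1.502 m/s; V²/2g = 0.1150 m
Re = 4.07×10^5, ε/D = 9.23×10^-4 → f = 0.02016 (Swamee-Jain)
Major: h_f = f(L/D)·V²/2g = 0.02016·2701·0.1150 = 6.260 m
Minor: ΣK = 15.5; h_m = ΣK·V²/2g = 1.783 m
Total H_L = 6.260 + 1.783 = 8.043 m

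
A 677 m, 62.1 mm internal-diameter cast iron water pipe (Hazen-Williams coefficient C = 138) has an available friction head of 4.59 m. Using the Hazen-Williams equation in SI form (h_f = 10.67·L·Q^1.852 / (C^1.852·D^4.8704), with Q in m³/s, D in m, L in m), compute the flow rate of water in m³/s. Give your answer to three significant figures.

Q ≈ 0.00174 m³/s

Rearranging: Q = [h_f·C^1.852·D^4.8704 / (10.67·L)]^(1/1.852)
Q = [4.59·138^1.852·0.0621^4.8704 / (10.67·677)]^0.540 = 0.001737 m³/s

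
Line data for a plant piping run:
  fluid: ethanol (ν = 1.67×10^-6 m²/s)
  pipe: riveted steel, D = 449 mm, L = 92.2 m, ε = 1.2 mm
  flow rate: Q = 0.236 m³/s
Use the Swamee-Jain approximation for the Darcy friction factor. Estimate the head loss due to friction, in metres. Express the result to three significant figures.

h_f ≈ 0.601 m

V = 4Q/(πD²) = 4·0.236/(π·0.449²) = 1.490 m/s
Re = VD/ν = 1.490·0.449/1.67×10^-6 = 4.01×10^5 → turbulent
ε/D = 1.2/449 = 0.00267
Swamee-Jain: f = 0.02583
h_f = f(L/D)V²/(2g) = 0.02583·(92.2/0.449)·1.490²/(2·9.81) = 0.6006 m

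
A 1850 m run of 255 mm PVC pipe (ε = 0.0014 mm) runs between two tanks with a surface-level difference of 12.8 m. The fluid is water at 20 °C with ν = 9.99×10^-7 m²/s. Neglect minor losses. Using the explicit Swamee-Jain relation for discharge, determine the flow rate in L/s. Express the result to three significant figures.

Swamee-Jain (Type II): Q = -0.965·√(gD⁵h_f/L)·ln[ε/(3.7D) + √(3.17ν²L/(gD³h_f))]
√(gD⁵h_f/L) = √(9.81·0.255⁵·12.8/1850) = 0.008555
ε/(3.7D) = 1.48×10^-6; √(3.17ν²L/(gD³h_f)) = 5.30×10^-5
Q = -0.965·0.008555·ln(5.450×10^-5) = 0.08104 m³/s
Check: V = 1.59 m/s, Re = 4.05×10^5, f = 0.01368, h_f = 12.7 m ≈ 12.8 m ✓

Q ≈ 81.0 L/s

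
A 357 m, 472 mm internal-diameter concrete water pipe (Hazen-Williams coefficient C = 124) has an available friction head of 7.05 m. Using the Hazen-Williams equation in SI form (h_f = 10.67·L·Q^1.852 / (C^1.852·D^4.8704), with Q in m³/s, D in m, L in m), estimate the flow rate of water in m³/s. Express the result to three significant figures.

Rearranging: Q = [h_f·C^1.852·D^4.8704 / (10.67·L)]^(1/1.852)
Q = [7.05·124^1.852·0.472^4.8704 / (10.67·357)]^0.540 = 0.5760 m³/s

Q ≈ 0.576 m³/s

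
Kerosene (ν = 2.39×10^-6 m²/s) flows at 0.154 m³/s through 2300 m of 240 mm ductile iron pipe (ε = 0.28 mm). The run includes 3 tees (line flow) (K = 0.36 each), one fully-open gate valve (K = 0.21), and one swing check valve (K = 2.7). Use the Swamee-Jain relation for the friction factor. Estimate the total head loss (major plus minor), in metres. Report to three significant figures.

V = 4Q/(πD²) = 3.404 m/s; V²/2g = 0.5906 m
Re = 3.42×10^5, ε/D = 0.00117 → f = 0.02130 (Swamee-Jain)
Major: h_f = f(L/D)·V²/2g = 0.02130·9583·0.5906 = 120.6 m
Minor: ΣK = 3.99; h_m = ΣK·V²/2g = 2.357 m
Total H_L = 120.6 + 2.357 = 122.9 m

H_L ≈ 123 m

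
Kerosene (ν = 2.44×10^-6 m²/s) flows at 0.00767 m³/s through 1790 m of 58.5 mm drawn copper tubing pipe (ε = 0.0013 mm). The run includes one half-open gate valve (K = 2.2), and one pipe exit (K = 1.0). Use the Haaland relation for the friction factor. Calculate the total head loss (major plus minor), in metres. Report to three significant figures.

H_L ≈ 248 m

V = 4Q/(πD²) = 2.854 m/s; V²/2g = 0.4150 m
Re = 6.84×10^4, ε/D = 2.22×10^-5 → f = 0.01939 (Haaland)
Major: h_f = f(L/D)·V²/2g = 0.01939·30598·0.4150 = 246.3 m
Minor: ΣK = 3.20; h_m = ΣK·V²/2g = 1.328 m
Total H_L = 246.3 + 1.328 = 247.6 m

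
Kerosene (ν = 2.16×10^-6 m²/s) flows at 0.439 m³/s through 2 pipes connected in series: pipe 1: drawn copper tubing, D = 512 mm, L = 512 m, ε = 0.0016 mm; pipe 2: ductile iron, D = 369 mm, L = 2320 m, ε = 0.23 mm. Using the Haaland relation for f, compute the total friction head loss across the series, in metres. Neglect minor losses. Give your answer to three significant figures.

H ≈ 101 m

Pipe 1: V = 2.132 m/s, Re = 5.05×10^5, ε/D = 3.13×10^-6, f = 0.01307, h_1 = f(L/D)V²/2g = 3.029 m
Pipe 2: V = 4.105 m/s, Re = 7.01×10^5, ε/D = 6.23×10^-4, f = 0.01812, h_2 = f(L/D)V²/2g = 97.85 m
Series → Q common, losses add: H = Σh = 100.9 m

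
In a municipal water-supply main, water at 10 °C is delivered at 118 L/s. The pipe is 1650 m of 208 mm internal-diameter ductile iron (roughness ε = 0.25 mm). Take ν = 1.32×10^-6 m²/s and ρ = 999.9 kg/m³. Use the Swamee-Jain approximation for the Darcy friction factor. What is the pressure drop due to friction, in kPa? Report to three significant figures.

Δp ≈ 1010 kPa

V = 4Q/(πD²) = 4·0.118/(π·0.208²) = 3.473 m/s
Re = VD/ν = 3.473·0.208/1.32×10^-6 = 5.47×10^5 → turbulent
ε/D = 0.25/208 = 0.00120
Swamee-Jain: f = 0.02114
h_f = f(L/D)V²/(2g) = 0.02114·(1650/0.208)·3.473²/(2·9.81) = 103.1 m
Δp = ρg·h_f = 999.9·9.81·103.1 = 1011 kPa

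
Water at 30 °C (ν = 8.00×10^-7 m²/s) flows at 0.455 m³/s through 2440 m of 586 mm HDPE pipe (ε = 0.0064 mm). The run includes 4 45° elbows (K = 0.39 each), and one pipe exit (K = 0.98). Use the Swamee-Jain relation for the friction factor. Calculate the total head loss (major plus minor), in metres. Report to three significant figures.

V = 4Q/(πD²) = 1.687 m/s; V²/2g = 0.1451 m
Re = 1.24×10^6, ε/D = 1.09×10^-5 → f = 0.01151 (Swamee-Jain)
Major: h_f = f(L/D)·V²/2g = 0.01151·4164·0.1451 = 6.951 m
Minor: ΣK = 2.54; h_m = ΣK·V²/2g = 0.3685 m
Total H_L = 6.951 + 0.3685 = 7.320 m

H_L ≈ 7.32 m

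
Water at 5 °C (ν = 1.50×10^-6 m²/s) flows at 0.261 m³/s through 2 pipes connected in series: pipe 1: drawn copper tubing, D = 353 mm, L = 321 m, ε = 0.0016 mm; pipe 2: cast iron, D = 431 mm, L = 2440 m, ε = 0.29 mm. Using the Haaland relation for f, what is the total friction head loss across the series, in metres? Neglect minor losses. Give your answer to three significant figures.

Pipe 1: V = 2.667 m/s, Re = 6.28×10^5, ε/D = 4.53×10^-6, f = 0.01261, h_1 = f(L/D)V²/2g = 4.155 m
Pipe 2: V = 1.789 m/s, Re = 5.14×10^5, ε/D = 6.73×10^-4, f = 0.01858, h_2 = f(L/D)V²/2g = 17.15 m
Series → Q common, losses add: H = Σh = 21.31 m

H ≈ 21.3 m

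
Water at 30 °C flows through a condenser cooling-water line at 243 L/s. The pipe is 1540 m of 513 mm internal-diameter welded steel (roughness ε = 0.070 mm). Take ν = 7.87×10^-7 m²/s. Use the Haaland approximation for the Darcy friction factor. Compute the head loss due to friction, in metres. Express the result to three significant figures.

h_f ≈ 2.98 m

V = 4Q/(πD²) = 4·0.243/(π·0.513²) = 1.176 m/s
Re = VD/ν = 1.176·0.513/7.87×10^-7 = 7.66×10^5 → turbulent
ε/D = 0.070/513 = 1.36×10^-4
Haaland: f = 0.01411
h_f = f(L/D)V²/(2g) = 0.01411·(1540/0.513)·1.176²/(2·9.81) = 2.983 m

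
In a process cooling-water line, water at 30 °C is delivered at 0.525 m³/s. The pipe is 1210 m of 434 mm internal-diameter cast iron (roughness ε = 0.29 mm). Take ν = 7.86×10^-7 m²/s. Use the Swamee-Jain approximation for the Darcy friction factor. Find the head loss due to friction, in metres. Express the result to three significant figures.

V = 4Q/(πD²) = 4·0.525/(π·0.434²) = 3.549 m/s
Re = VD/ν = 3.549·0.434/7.86×10^-7 = 1.96×10^6 → turbulent
ε/D = 0.29/434 = 6.68×10^-4
Swamee-Jain: f = 0.01812
h_f = f(L/D)V²/(2g) = 0.01812·(1210/0.434)·3.549²/(2·9.81) = 32.43 m

h_f ≈ 32.4 m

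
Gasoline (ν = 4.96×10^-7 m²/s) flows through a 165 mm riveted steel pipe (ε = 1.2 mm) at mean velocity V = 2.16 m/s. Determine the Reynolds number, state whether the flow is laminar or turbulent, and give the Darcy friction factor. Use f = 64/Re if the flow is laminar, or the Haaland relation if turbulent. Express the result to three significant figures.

Re = VD/ν = 2.160·0.165/4.96×10^-7 = 7.19×10^5
Re > 4000 → turbulent; ε/D = 0.00727
Haaland: f = 0.03429

Re ≈ 7.19×10^5; turbulent; f ≈ 0.0343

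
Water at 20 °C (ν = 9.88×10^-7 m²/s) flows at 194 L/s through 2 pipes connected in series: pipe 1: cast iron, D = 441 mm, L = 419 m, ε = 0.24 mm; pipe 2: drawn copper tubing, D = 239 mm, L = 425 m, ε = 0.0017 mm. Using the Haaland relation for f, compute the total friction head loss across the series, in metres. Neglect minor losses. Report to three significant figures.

Pipe 1: V = 1.270 m/s, Re = 5.67×10^5, ε/D = 5.44×10^-4, f = 0.01776, h_1 = f(L/D)V²/2g = 1.388 m
Pipe 2: V = 4.324 m/s, Re = 1.05×10^6, ε/D = 7.11×10^-6, f = 0.01163, h_2 = f(L/D)V²/2g = 19.71 m
Series → Q common, losses add: H = Σh = 21.10 m

H ≈ 21.1 m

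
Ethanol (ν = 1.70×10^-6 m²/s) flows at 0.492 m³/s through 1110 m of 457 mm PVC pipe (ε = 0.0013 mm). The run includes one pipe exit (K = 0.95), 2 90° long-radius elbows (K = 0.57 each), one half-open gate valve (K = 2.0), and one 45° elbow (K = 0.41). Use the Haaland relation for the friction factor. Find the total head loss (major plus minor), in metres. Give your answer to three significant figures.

V = 4Q/(πD²) = 2.999 m/s; V²/2g = 0.4585 m
Re = 8.06×10^5, ε/D = 2.84×10^-6 → f = 0.01206 (Haaland)
Major: h_f = f(L/D)·V²/2g = 0.01206·2429·0.4585 = 13.43 m
Minor: ΣK = 4.50; h_m = ΣK·V²/2g = 2.063 m
Total H_L = 13.43 + 2.063 = 15.49 m

H_L ≈ 15.5 m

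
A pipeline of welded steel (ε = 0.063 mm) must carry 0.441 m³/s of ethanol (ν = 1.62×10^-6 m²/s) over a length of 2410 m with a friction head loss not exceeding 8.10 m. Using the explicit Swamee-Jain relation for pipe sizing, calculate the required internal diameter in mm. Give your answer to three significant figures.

Swamee-Jain (Type III): D = 0.66·[ε^1.25·(LQ²/(gh_f))^4.75 + ν·Q^9.4·(L/(gh_f))^5.2]^0.04
LQ²/(gh_f) = 5.898; L/(gh_f) = 30.33
Term 1 = ε^1.25·(…)^4.75 = 0.0257; Term 2 = ν·Q^9.4·(…)^5.2 = 0.0374
D = 0.66·(0.0257 + 0.0374)^0.04 = 0.5909 m = 591 mm
Check: V = 1.61 m/s, Re = 5.87×10^5, f = 0.01429, h_f = 7.68 m ≈ 8.10 m ✓

D ≈ 591 mm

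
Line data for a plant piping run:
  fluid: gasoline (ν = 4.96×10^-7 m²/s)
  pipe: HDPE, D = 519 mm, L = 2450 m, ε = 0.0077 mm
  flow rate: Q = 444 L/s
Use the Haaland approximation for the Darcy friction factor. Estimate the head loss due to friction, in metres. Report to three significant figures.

h_f ≈ 11.3 m

V = 4Q/(πD²) = 4·0.444/(π·0.519²) = 2.099 m/s
Re = VD/ν = 2.099·0.519/4.96×10^-7 = 2.20×10^6 → turbulent
ε/D = 0.0077/519 = 1.48×10^-5
Haaland: f = 0.01066
h_f = f(L/D)V²/(2g) = 0.01066·(2450/0.519)·2.099²/(2·9.81) = 11.30 m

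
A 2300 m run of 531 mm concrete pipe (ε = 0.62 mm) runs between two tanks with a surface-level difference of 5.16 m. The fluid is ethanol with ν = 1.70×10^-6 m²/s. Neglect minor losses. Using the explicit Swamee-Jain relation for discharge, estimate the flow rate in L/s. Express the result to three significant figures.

Q ≈ 233 L/s

Swamee-Jain (Type II): Q = -0.965·√(gD⁵h_f/L)·ln[ε/(3.7D) + √(3.17ν²L/(gD³h_f))]
√(gD⁵h_f/L) = √(9.81·0.531⁵·5.16/2300) = 0.03048
ε/(3.7D) = 3.16×10^-4; √(3.17ν²L/(gD³h_f)) = 5.27×10^-5
Q = -0.965·0.03048·ln(3.683×10^-4) = 0.2326 m³/s
Check: V = 1.05 m/s, Re = 3.28×10^5, f = 0.02134, h_f = 5.20 m ≈ 5.16 m ✓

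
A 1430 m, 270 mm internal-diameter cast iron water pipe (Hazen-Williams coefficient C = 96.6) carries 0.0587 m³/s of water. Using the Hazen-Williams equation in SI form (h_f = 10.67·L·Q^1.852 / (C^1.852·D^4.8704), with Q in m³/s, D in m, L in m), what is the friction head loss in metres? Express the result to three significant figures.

h_f = 10.67·1430·0.0587^1.852 / (96.6^1.852·0.270^4.8704) = 9.916 m

h_f ≈ 9.92 m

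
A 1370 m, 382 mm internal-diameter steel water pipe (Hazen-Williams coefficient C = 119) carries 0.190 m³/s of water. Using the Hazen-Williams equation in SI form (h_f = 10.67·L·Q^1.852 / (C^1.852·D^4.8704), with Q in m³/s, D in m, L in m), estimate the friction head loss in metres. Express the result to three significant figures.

h_f ≈ 10.5 m

h_f = 10.67·1370·0.190^1.852 / (119^1.852·0.382^4.8704) = 10.49 m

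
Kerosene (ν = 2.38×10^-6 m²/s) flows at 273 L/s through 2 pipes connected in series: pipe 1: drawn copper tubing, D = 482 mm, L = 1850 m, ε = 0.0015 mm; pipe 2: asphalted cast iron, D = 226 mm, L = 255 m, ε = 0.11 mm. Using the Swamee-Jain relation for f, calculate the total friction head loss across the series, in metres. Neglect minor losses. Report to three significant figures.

Pipe 1: V = 1.496 m/s, Re = 3.03×10^5, ε/D = 3.11×10^-6, f = 0.01438, h_1 = f(L/D)V²/2g = 6.299 m
Pipe 2: V = 6.805 m/s, Re = 6.46×10^5, ε/D = 4.87×10^-4, f = 0.01748, h_2 = f(L/D)V²/2g = 46.57 m
Series → Q common, losses add: H = Σh = 52.86 m

H ≈ 52.9 m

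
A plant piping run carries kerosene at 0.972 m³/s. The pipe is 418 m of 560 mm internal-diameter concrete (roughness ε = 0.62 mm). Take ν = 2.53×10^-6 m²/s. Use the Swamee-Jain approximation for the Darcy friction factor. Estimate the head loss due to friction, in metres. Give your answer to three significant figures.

h_f ≈ 12.2 m

V = 4Q/(πD²) = 4·0.972/(π·0.560²) = 3.946 m/s
Re = VD/ν = 3.946·0.560/2.53×10^-6 = 8.74×10^5 → turbulent
ε/D = 0.62/560 = 0.00111
Swamee-Jain: f = 0.02055
h_f = f(L/D)V²/(2g) = 0.02055·(418/0.560)·3.946²/(2·9.81) = 12.17 m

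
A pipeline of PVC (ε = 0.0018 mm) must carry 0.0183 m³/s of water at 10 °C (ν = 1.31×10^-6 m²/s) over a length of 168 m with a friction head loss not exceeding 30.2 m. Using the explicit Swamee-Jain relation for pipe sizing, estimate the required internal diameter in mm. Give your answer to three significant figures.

Swamee-Jain (Type III): D = 0.66·[ε^1.25·(LQ²/(gh_f))^4.75 + ν·Q^9.4·(L/(gh_f))^5.2]^0.04
LQ²/(gh_f) = 1.899×10^-4; L/(gh_f) = 0.5671
Term 1 = ε^1.25·(…)^4.75 = 1.39×10^-25; Term 2 = ν·Q^9.4·(…)^5.2 = 3.19×10^-24
D = 0.66·(1.39×10^-25 + 3.19×10^-24)^0.04 = 0.07593 m = 75.9 mm
Check: V = 4.04 m/s, Re = 2.34×10^5, f = 0.01530, h_f = 28.2 m ≈ 30.2 m ✓

D ≈ 75.9 mm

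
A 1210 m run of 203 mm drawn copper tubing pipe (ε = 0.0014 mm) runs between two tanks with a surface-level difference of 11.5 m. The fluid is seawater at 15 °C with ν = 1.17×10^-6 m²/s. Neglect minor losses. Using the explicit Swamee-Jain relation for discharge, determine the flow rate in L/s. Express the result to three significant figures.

Swamee-Jain (Type II): Q = -0.965·√(gD⁵h_f/L)·ln[ε/(3.7D) + √(3.17ν²L/(gD³h_f))]
√(gD⁵h_f/L) = √(9.81·0.203⁵·11.5/1210) = 0.005669
ε/(3.7D) = 1.86×10^-6; √(3.17ν²L/(gD³h_f)) = 7.46×10^-5
Q = -0.965·0.005669·ln(7.645×10^-5) = 0.05186 m³/s
Check: V = 1.60 m/s, Re = 2.78×10^5, f = 0.01466, h_f = 11.4 m ≈ 11.5 m ✓

Q ≈ 51.9 L/s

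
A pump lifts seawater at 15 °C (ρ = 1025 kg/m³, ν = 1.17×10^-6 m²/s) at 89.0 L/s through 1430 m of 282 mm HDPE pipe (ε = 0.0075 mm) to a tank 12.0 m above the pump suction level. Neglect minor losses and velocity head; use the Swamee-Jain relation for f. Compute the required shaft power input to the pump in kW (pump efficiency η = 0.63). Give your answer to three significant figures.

P_shaft ≈ 27.7 kW

V = 4Q/(πD²) = 1.425 m/s; Re = 3.43×10^5; ε/D = 2.66×10^-5; f = 0.01435
h_f = f(L/D)V²/2g = 7.530 m
Total head H = z + h_f = 12.0 + 7.530 = 19.53 m
P_hyd = ρgQH = 1025·9.81·0.0890·19.53 = 17.48 kW
P_shaft = P_hyd/η = 17.48/0.63 = 27.74 kW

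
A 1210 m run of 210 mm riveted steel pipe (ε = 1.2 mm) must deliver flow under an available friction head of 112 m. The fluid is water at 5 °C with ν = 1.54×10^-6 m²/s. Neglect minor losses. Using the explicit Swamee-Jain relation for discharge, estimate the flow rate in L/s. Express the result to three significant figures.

Swamee-Jain (Type II): Q = -0.965·√(gD⁵h_f/L)·ln[ε/(3.7D) + √(3.17ν²L/(gD³h_f))]
√(gD⁵h_f/L) = √(9.81·0.210⁵·112/1210) = 0.01926
ε/(3.7D) = 0.00154; √(3.17ν²L/(gD³h_f)) = 2.99×10^-5
Q = -0.965·0.01926·ln(0.001574) = 0.1199 m³/s
Check: V = 3.46 m/s, Re = 4.72×10^5, f = 0.03192, h_f = 112 m ≈ 112 m ✓

Q ≈ 120 L/s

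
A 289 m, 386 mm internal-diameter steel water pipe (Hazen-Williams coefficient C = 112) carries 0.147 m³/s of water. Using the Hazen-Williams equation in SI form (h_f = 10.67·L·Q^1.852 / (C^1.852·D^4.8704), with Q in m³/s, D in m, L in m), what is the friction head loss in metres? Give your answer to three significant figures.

h_f = 10.67·289·0.147^1.852 / (112^1.852·0.386^4.8704) = 1.463 m

h_f ≈ 1.46 m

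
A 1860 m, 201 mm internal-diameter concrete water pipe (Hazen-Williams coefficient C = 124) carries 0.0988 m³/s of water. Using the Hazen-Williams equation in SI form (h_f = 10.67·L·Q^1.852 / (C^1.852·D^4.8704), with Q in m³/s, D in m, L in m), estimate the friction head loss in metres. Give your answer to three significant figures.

h_f = 10.67·1860·0.0988^1.852 / (124^1.852·0.201^4.8704) = 89.67 m

h_f ≈ 89.7 m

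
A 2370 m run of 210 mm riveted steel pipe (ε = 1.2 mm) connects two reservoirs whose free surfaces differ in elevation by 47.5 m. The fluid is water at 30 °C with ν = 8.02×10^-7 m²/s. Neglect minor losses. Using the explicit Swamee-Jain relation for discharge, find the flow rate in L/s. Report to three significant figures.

Q ≈ 55.8 L/s

Swamee-Jain (Type II): Q = -0.965·√(gD⁵h_f/L)·ln[ε/(3.7D) + √(3.17ν²L/(gD³h_f))]
√(gD⁵h_f/L) = √(9.81·0.210⁵·47.5/2370) = 0.008961
ε/(3.7D) = 0.00154; √(3.17ν²L/(gD³h_f)) = 3.35×10^-5
Q = -0.965·0.008961·ln(0.001578) = 0.05579 m³/s
Check: V = 1.61 m/s, Re = 4.22×10^5, f = 0.03195, h_f = 47.7 m ≈ 47.5 m ✓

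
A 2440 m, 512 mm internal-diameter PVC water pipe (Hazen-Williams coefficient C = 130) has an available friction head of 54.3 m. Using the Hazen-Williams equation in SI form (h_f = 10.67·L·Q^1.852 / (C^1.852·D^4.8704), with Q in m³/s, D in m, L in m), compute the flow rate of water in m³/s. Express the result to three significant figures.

Rearranging: Q = [h_f·C^1.852·D^4.8704 / (10.67·L)]^(1/1.852)
Q = [54.3·130^1.852·0.512^4.8704 / (10.67·2440)]^0.540 = 0.7978 m³/s

Q ≈ 0.798 m³/s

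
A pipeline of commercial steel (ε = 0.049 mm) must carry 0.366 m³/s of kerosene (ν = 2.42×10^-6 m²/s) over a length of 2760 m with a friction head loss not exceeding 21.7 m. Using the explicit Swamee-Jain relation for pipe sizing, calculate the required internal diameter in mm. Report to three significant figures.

D ≈ 467 mm

Swamee-Jain (Type III): D = 0.66·[ε^1.25·(LQ²/(gh_f))^4.75 + ν·Q^9.4·(L/(gh_f))^5.2]^0.04
LQ²/(gh_f) = 1.737; L/(gh_f) = 12.97
Term 1 = ε^1.25·(…)^4.75 = 5.64×10^-5; Term 2 = ν·Q^9.4·(…)^5.2 = 1.17×10^-4
D = 0.66·(5.64×10^-5 + 1.17×10^-4)^0.04 = 0.4667 m = 467 mm
Check: V = 2.14 m/s, Re = 4.13×10^5, f = 0.01486, h_f = 20.5 m ≈ 21.7 m ✓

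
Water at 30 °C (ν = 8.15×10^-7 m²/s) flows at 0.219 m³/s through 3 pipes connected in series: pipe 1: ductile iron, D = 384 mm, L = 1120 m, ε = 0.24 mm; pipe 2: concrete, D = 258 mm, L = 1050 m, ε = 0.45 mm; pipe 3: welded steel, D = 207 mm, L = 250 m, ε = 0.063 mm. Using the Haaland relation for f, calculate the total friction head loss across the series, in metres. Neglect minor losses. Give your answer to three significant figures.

H ≈ 133 m

Pipe 1: V = 1.891 m/s, Re = 8.91×10^5, ε/D = 6.25×10^-4, f = 0.01802, h_1 = f(L/D)V²/2g = 9.580 m
Pipe 2: V = 4.189 m/s, Re = 1.33×10^6, ε/D = 0.00174, f = 0.02277, h_2 = f(L/D)V²/2g = 82.89 m
Pipe 3: V = 6.507 m/s, Re = 1.65×10^6, ε/D = 3.04×10^-4, f = 0.01540, h_3 = f(L/D)V²/2g = 40.15 m
Series → Q common, losses add: H = Σh = 132.6 m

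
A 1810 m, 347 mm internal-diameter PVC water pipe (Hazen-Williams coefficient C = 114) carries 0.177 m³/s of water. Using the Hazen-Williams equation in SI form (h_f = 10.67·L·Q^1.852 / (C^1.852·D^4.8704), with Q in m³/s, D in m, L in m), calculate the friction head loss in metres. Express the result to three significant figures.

h_f ≈ 21.0 m

h_f = 10.67·1810·0.177^1.852 / (114^1.852·0.347^4.8704) = 21.01 m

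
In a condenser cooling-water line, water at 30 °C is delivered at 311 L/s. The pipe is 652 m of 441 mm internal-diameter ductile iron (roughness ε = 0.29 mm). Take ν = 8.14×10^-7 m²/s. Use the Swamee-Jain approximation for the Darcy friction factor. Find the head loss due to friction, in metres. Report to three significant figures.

V = 4Q/(πD²) = 4·0.311/(π·0.441²) = 2.036 m/s
Re = VD/ν = 2.036·0.441/8.14×10^-7 = 1.10×10^6 → turbulent
ε/D = 0.29/441 = 6.58×10^-4
Swamee-Jain: f = 0.01824
h_f = f(L/D)V²/(2g) = 0.01824·(652/0.441)·2.036²/(2·9.81) = 5.699 m

h_f ≈ 5.70 m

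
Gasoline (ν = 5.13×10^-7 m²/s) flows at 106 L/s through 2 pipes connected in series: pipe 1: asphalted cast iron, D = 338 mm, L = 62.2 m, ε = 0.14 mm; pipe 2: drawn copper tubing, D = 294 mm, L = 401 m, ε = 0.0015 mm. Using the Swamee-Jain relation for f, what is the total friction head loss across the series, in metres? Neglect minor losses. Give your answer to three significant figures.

H ≈ 2.25 m

Pipe 1: V = 1.181 m/s, Re = 7.78×10^5, ε/D = 4.14×10^-4, f = 0.01685, h_1 = f(L/D)V²/2g = 0.2205 m
Pipe 2: V = 1.561 m/s, Re = 8.95×10^5, ε/D = 5.10×10^-6, f = 0.01195, h_2 = f(L/D)V²/2g = 2.025 m
Series → Q common, losses add: H = Σh = 2.245 m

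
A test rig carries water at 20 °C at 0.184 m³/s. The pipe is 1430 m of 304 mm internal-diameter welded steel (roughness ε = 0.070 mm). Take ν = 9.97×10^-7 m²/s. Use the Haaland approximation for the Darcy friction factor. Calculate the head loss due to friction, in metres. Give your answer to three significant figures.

V = 4Q/(πD²) = 4·0.184/(π·0.304²) = 2.535 m/s
Re = VD/ν = 2.535·0.304/9.97×10^-7 = 7.73×10^5 → turbulent
ε/D = 0.070/304 = 2.30×10^-4
Haaland: f = 0.01512
h_f = f(L/D)V²/(2g) = 0.01512·(1430/0.304)·2.535²/(2·9.81) = 23.30 m

h_f ≈ 23.3 m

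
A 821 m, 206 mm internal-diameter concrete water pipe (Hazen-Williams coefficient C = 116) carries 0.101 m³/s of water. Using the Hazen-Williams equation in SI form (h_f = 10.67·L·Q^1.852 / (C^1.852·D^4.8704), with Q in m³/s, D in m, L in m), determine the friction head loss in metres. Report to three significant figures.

h_f ≈ 41.4 m

h_f = 10.67·821·0.101^1.852 / (116^1.852·0.206^4.8704) = 41.39 m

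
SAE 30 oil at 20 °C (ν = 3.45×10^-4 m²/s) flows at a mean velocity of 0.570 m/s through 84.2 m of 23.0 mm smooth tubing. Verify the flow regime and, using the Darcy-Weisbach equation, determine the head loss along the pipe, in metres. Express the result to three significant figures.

h_f ≈ 102 m

Re = VD/ν = 0.570·0.02300/3.45×10^-4 = 38.0 → laminar (Re < 2300)
f = 64/Re = 1.684
h_f = f(L/D)V²/(2g) = 1.684·(84.2/0.02300)·0.570²/(2·9.81) = 102.1 m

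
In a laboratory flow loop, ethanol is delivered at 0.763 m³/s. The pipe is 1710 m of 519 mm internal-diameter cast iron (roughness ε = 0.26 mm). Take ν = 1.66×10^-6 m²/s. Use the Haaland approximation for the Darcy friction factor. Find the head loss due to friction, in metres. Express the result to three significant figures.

h_f ≈ 37.4 m

V = 4Q/(πD²) = 4·0.763/(π·0.519²) = 3.607 m/s
Re = VD/ν = 3.607·0.519/1.66×10^-6 = 1.13×10^6 → turbulent
ε/D = 0.26/519 = 5.01×10^-4
Haaland: f = 0.01713
h_f = f(L/D)V²/(2g) = 0.01713·(1710/0.519)·3.607²/(2·9.81) = 37.42 m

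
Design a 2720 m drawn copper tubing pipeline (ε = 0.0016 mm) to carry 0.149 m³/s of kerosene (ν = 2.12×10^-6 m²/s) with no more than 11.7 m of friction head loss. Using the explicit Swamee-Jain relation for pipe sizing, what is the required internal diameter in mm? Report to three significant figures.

D ≈ 370 mm

Swamee-Jain (Type III): D = 0.66·[ε^1.25·(LQ²/(gh_f))^4.75 + ν·Q^9.4·(L/(gh_f))^5.2]^0.04
LQ²/(gh_f) = 0.5261; L/(gh_f) = 23.70
Term 1 = ε^1.25·(…)^4.75 = 2.69×10^-9; Term 2 = ν·Q^9.4·(…)^5.2 = 5.04×10^-7
D = 0.66·(2.69×10^-9 + 5.04×10^-7)^0.04 = 0.3696 m = 370 mm
Check: V = 1.39 m/s, Re = 2.42×10^5, f = 0.01501, h_f = 10.9 m ≈ 11.7 m ✓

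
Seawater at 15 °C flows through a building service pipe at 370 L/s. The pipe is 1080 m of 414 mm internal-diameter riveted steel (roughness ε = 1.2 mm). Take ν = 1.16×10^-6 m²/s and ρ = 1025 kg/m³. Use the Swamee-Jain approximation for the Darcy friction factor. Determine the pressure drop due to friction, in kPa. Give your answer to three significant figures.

Δp ≈ 264 kPa

V = 4Q/(πD²) = 4·0.370/(π·0.414²) = 2.749 m/s
Re = VD/ν = 2.749·0.414/1.16×10^-6 = 9.81×10^5 → turbulent
ε/D = 1.2/414 = 0.00290
Swamee-Jain: f = 0.02613
h_f = f(L/D)V²/(2g) = 0.02613·(1080/0.414)·2.749²/(2·9.81) = 26.24 m
Δp = ρg·h_f = 1025·9.81·26.24 = 263.9 kPa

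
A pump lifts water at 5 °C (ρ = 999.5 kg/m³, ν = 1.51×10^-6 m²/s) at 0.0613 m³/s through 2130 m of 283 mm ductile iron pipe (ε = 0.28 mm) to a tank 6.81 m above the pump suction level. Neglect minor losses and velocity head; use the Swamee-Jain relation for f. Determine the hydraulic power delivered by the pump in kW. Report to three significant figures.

P_hyd ≈ 8.75 kW

V = 4Q/(πD²) = 0.9745 m/s; Re = 1.83×10^5; ε/D = 9.89×10^-4; f = 0.02127
h_f = f(L/D)V²/2g = 7.749 m
Total head H = z + h_f = 6.81 + 7.749 = 14.56 m
P_hyd = ρgQH = 999.5·9.81·0.0613·14.56 = 8.751 kW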